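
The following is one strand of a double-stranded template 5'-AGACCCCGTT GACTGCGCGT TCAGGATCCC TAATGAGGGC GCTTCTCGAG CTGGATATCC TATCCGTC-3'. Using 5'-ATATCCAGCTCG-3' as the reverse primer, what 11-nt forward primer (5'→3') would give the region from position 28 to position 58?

5'-CCCTAATGAGG-3'

The reverse primer's reverse complement CGAGCTGGATAT matches the template at positions 47–58; the product starts at position 28.
The forward primer is identical to the top strand over positions 28–38: CCCTAATGAGG.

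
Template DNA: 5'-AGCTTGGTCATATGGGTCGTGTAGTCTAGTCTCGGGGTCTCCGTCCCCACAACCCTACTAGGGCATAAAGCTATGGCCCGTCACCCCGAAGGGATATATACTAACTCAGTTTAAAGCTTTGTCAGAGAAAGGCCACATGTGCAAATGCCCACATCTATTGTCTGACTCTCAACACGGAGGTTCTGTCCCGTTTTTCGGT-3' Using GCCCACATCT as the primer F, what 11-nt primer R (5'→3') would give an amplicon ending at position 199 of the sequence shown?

The forward primer binds at positions 147–156; the product's 3' end on the top strand is position 199.
The reverse primer anneals to the top strand over positions 189–199, i.e. to CGTTTTTCGGT.
Its sequence written 5'→3' is the reverse complement: ACCGAAAAACG.

5'-ACCGAAAAACG-3'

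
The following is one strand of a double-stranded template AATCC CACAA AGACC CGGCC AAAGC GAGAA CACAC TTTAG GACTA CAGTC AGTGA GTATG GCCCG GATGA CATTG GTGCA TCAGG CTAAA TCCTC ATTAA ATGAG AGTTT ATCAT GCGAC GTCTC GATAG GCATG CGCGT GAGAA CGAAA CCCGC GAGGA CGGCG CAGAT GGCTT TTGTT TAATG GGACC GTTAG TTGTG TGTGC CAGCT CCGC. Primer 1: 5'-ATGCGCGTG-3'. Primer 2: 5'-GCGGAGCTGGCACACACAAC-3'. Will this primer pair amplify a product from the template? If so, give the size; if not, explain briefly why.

Primer 1 (ATGCGCGTG) matches the top strand at positions 133–141; it acts as a forward primer.
Primer 2's reverse complement is GTTGTGTGTGCCAGCTCCGC, matching the top strand at positions 195–214; it acts as a reverse primer.
The 3' ends face each other across positions 133–214, giving an 82 bp product.

Yes — an 82 bp product.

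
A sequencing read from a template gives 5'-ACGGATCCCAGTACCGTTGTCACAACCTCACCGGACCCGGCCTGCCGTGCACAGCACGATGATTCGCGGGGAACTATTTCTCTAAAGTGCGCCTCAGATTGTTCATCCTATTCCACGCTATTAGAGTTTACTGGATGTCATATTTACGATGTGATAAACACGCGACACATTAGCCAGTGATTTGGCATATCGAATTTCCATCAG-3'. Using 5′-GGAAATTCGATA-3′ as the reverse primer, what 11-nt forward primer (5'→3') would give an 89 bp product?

The reverse primer's reverse complement TATCGAATTTCC matches the template at positions 188–199, so the product ends at position 199.
An 89 bp product then starts at position 199 − 89 + 1 = 111.
The forward primer is identical to the top strand there: TTCCACGCTAT.

5'-TTCCACGCTAT-3'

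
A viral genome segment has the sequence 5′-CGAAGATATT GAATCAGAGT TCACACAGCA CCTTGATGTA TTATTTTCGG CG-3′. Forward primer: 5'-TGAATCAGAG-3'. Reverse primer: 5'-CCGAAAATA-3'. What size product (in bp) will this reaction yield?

The forward primer matches the template at positions 10–19.
The reverse primer's reverse complement is TATTTTCGG, which matches the template at positions 42–50.
Amplicon spans positions 10–50: 41 bp.

41 bp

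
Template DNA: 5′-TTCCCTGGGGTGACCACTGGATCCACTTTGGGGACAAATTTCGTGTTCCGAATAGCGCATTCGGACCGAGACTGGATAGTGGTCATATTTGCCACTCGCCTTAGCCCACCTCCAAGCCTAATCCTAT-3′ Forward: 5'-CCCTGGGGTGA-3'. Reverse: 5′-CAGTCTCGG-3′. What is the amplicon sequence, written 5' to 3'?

5'-CCCTGGGGTGACCACTGGATCCACTTTGGGGACAAATTTCGTGTTCCGAATAGCGCATTCGGACCGAGACTG-3'

Scanning the template, CCCTGGGGTGA occurs at positions 3–13; this primer anneals to the bottom strand there with its 3' end pointing downstream.
Taking the reverse complement of CAGTCTCGG gives CCGAGACTG, found at positions 66–74 on the template; the primer anneals here to the top strand with its 3' end pointing upstream.
The product is the template from position 3 through 74 (72 bp).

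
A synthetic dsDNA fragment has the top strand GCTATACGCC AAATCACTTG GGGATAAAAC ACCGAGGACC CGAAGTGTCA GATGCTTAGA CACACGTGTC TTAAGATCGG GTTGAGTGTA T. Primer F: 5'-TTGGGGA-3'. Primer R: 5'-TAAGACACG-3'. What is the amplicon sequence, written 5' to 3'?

5'-TTGGGGATAAAACACCGAGGACCCGAAGTGTCAGATGCTTAGACACACGTGTCTTA-3'

Scanning the template, TTGGGGA occurs at positions 18–24; this primer anneals to the bottom strand there with its 3' end pointing downstream.
Taking the reverse complement of TAAGACACG gives CGTGTCTTA, found at positions 65–73 on the template; the primer anneals here to the top strand with its 3' end pointing upstream.
The product is the template from position 18 through 73 (56 bp).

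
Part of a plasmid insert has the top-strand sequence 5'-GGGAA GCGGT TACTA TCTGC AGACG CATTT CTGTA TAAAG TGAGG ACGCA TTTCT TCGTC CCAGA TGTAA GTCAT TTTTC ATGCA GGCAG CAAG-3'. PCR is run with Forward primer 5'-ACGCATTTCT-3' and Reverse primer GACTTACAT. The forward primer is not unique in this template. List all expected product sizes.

51 bp, 28 bp

The forward primer ACGCATTTCT matches the top strand at positions 23–32, 46–55.
The reverse primer's reverse complement is ATGTAAGTC, matching at positions 65–73.
Each forward site pairs with the reverse site to give a product ending at position 73: sizes 51, 28 bp.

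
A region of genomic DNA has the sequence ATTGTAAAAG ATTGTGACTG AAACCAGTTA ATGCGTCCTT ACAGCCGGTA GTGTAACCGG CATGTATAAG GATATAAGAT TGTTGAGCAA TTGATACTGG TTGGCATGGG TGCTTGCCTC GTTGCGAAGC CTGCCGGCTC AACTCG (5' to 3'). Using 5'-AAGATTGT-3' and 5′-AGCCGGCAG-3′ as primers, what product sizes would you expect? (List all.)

132 bp, 64 bp

The forward primer AAGATTGT matches the top strand at positions 8–15, 76–83.
The reverse primer's reverse complement is CTGCCGGCT, matching at positions 131–139.
Each forward site pairs with the reverse site to give a product ending at position 139: sizes 132, 64 bp.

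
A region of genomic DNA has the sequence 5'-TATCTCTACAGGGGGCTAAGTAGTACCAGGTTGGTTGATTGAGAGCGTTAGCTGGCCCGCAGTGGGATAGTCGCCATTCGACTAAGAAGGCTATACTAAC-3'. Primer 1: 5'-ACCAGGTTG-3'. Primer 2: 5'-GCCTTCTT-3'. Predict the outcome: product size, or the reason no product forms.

Primer 1 (ACCAGGTTG) matches the top strand at positions 25–33; it acts as a forward primer.
Primer 2's reverse complement is AAGAAGGC, matching the top strand at positions 84–91; it acts as a reverse primer.
The 3' ends face each other across positions 25–91, giving a 67 bp product.

Yes — a 67 bp product.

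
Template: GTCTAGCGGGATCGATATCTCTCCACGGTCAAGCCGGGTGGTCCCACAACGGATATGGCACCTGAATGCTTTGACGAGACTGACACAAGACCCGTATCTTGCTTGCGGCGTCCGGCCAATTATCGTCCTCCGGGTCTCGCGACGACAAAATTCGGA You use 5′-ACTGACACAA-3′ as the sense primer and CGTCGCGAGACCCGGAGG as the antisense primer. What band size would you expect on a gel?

66 bp

Scanning the template, ACTGACACAA occurs at positions 79–88; this primer anneals to the bottom strand there with its 3' end pointing downstream.
The reverse primer's reverse complement is CCTCCGGGTCTCGCGACG, which matches the template at positions 127–144.
Amplicon spans positions 79–144: 66 bp.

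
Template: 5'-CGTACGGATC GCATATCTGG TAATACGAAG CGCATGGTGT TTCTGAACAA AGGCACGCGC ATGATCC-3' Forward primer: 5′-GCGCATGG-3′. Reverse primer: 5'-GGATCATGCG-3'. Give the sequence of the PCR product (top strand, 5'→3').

Forward primer GCGCATGG is found on the top strand at positions 30–37.
The reverse primer's reverse complement is CGCATGATCC, which matches the template at positions 58–67.
The product is the template from position 30 through 67 (38 bp).

5'-GCGCATGGTGTTTCTGAACAAAGGCACGCGCATGATCC-3'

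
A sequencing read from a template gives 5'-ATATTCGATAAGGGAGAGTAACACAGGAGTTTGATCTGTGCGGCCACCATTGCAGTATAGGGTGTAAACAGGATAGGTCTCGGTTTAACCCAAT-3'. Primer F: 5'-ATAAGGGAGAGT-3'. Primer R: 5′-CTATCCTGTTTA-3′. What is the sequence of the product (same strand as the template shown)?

The forward primer matches the template at positions 8–19.
Reverse complement of the reverse primer: TAAACAGGATAG. This occurs on the top strand at positions 65–76.
The product is the template from position 8 through 76 (69 bp).

5'-ATAAGGGAGAGTAACACAGGAGTTTGATCTGTGCGGCCACCATTGCAGTATAGGGTGTAAACAGGATAG-3'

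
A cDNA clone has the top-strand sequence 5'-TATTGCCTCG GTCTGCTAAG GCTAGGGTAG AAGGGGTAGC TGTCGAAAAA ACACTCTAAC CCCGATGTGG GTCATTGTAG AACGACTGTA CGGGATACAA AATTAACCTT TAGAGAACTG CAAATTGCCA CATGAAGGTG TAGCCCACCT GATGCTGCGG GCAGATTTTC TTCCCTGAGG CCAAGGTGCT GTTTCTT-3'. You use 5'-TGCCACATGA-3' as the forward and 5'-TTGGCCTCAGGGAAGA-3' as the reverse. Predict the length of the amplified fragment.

59 bp

The forward primer matches the template at positions 126–135.
The reverse primer's reverse complement is TCTTCCCTGAGGCCAA, which matches the template at positions 169–184.
The product runs from position 126 to position 184, so its length is 184 − 126 + 1 = 59 bp.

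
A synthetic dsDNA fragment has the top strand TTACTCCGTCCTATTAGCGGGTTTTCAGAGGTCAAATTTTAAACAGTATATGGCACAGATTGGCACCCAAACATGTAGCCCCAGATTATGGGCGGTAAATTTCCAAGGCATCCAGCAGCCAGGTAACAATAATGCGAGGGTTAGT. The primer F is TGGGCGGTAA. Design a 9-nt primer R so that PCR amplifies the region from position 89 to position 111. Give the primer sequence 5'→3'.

The product's 3' end on the top strand is position 111.
The reverse primer anneals to the top strand over positions 103–111, i.e. to CCAAGGCAT.
Its sequence written 5'→3' is the reverse complement: ATGCCTTGG.

5'-ATGCCTTGG-3'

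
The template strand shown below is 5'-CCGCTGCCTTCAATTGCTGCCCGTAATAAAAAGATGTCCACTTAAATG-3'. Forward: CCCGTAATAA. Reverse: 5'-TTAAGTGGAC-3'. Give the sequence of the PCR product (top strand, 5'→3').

Forward primer CCCGTAATAA is found on the top strand at positions 20–29.
Taking the reverse complement of TTAAGTGGAC gives GTCCACTTAA, found at positions 36–45 on the template; the primer anneals here to the top strand with its 3' end pointing upstream.
The product is the template from position 20 through 45 (26 bp).

5'-CCCGTAATAAAAAGATGTCCACTTAA-3'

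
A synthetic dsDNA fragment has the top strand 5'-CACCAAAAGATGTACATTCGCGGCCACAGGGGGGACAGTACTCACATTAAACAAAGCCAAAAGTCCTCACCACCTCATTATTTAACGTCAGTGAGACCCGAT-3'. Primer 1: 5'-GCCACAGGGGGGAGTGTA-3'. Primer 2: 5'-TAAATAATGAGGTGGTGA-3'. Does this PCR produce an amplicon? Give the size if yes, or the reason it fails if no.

No product — primer 1 has no binding site in the template.

Primer 1 (GCCACAGGGGGGAGTGTA) does not match the top strand, and its reverse complement TACACTCCCCCCTGTGGC does not match either.
With no annealing site for primer 1, no amplification occurs.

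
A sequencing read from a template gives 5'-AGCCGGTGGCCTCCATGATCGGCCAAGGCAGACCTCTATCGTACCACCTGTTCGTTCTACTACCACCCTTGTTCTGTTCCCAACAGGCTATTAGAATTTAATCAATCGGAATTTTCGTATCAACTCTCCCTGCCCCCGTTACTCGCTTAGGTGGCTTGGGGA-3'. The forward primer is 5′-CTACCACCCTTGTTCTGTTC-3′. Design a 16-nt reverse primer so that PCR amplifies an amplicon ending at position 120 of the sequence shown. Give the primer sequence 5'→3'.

The forward primer binds at positions 60–79; the product's 3' end on the top strand is position 120.
The reverse primer anneals to the top strand over positions 105–120, i.e. to ATCGGAATTTTCGTAT.
Its sequence written 5'→3' is the reverse complement: ATACGAAAATTCCGAT.

5'-ATACGAAAATTCCGAT-3'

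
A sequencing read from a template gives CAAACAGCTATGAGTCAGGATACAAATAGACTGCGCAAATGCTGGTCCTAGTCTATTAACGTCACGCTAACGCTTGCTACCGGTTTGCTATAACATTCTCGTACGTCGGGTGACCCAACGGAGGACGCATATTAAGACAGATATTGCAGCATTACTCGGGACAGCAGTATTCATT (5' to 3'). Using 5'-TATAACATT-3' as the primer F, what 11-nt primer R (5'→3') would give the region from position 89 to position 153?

5'-AATGCTGCAAT-3'

The product's 3' end on the top strand is position 153.
The reverse primer anneals to the top strand over positions 143–153, i.e. to ATTGCAGCATT.
Its sequence written 5'→3' is the reverse complement: AATGCTGCAAT.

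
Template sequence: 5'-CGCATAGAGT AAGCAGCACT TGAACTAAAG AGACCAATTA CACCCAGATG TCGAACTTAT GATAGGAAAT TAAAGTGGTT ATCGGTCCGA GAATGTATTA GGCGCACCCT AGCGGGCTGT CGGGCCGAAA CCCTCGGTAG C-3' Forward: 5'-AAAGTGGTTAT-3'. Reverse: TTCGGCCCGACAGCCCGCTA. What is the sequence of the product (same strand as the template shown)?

The forward primer matches the template at positions 72–82.
Reverse complement of the reverse primer: TAGCGGGCTGTCGGGCCGAA. This occurs on the top strand at positions 110–129.
The product is the template from position 72 through 129 (58 bp).

5'-AAAGTGGTTATCGGTCCGAGAATGTATTAGGCGCACCCTAGCGGGCTGTCGGGCCGAA-3'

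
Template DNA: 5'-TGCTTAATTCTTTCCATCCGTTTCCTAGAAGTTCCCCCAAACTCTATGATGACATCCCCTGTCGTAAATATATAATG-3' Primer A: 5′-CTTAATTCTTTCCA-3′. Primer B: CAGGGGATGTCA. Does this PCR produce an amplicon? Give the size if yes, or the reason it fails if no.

Primer A (CTTAATTCTTTCCA) matches the top strand at positions 3–16; it acts as a forward primer.
Primer B's reverse complement is TGACATCCCCTG, matching the top strand at positions 50–61; it acts as a reverse primer.
The 3' ends face each other across positions 3–61, giving a 59 bp product.

Yes — a 59 bp product.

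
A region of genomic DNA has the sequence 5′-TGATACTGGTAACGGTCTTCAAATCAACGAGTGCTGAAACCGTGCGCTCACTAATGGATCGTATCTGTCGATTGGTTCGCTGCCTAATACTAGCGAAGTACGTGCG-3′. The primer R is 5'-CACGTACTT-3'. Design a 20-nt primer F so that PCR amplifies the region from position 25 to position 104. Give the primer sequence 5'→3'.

The reverse primer's reverse complement AAGTACGTG matches the template at positions 96–104; the product starts at position 25.
The forward primer is identical to the top strand over positions 25–44: CAACGAGTGCTGAAACCGTG.

5'-CAACGAGTGCTGAAACCGTG-3'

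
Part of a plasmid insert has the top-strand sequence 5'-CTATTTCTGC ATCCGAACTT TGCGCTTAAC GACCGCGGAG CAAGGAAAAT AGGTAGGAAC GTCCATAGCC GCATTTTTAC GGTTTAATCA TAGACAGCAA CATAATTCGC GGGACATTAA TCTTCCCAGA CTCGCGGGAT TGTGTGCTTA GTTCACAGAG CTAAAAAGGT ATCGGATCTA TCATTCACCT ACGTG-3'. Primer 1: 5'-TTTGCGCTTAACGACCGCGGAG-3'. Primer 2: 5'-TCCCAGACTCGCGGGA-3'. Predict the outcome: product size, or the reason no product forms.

Primer 1 (TTTGCGCTTAACGACCGCGGAG) matches the top strand at positions 19–40 (3' end points downstream).
Primer 2 (TCCCAGACTCGCGGGA) also matches the top strand directly, at positions 124–139 — its reverse complement TCCCGCGAGTCTGGGA is not present.
Both primers anneal to the bottom strand with 3' ends pointing the same way, so neither can prime synthesis back toward the other.

No product — both primers anneal to the same strand and extend in the same direction.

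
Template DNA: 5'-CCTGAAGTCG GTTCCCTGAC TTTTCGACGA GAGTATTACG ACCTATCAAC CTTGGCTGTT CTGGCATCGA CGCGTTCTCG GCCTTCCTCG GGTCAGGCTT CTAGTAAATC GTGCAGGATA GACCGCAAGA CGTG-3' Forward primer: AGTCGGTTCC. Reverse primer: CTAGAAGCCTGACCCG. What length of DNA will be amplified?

99 bp

Forward primer AGTCGGTTCC is found on the top strand at positions 6–15.
Reverse complement of the reverse primer: CGGGTCAGGCTTCTAG. This occurs on the top strand at positions 89–104.
Amplicon spans positions 6–104: 99 bp.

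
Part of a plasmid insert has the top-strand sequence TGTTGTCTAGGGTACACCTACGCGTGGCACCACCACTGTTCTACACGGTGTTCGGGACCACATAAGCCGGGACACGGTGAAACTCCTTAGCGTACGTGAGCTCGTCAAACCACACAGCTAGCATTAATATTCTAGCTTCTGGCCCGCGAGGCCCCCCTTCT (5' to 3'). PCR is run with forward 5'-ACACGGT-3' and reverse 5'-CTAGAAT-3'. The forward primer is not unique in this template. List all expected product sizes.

93 bp, 64 bp

The forward primer ACACGGT matches the top strand at positions 43–49, 72–78.
The reverse primer's reverse complement is ATTCTAG, matching at positions 129–135.
Each forward site pairs with the reverse site to give a product ending at position 135: sizes 93, 64 bp.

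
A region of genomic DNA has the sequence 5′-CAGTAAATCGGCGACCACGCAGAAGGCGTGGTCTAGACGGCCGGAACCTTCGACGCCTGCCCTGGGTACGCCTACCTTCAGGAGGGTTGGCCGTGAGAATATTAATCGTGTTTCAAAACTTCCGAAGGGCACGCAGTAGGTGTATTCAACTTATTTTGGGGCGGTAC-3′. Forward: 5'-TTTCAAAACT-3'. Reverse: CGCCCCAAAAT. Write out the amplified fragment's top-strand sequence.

5'-TTTCAAAACTTCCGAAGGGCACGCAGTAGGTGTATTCAACTTATTTTGGGGCG-3'

The forward primer matches the template at positions 111–120.
Taking the reverse complement of CGCCCCAAAAT gives ATTTTGGGGCG, found at positions 153–163 on the template; the primer anneals here to the top strand with its 3' end pointing upstream.
The product is the template from position 111 through 163 (53 bp).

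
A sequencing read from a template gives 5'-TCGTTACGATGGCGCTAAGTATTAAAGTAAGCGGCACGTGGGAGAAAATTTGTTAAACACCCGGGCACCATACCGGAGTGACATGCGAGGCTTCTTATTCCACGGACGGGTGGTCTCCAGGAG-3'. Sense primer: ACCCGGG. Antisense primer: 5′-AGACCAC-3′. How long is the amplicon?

58 bp

Forward primer ACCCGGG is found on the top strand at positions 59–65.
Reverse complement of the reverse primer: GTGGTCT. This occurs on the top strand at positions 110–116.
Amplicon spans positions 59–116: 58 bp.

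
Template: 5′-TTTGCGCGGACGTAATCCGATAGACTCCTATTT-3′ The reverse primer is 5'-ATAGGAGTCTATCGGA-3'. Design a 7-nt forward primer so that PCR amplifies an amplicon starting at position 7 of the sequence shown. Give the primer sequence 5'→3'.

5'-CGGACGT-3'

The reverse primer's reverse complement TCCGATAGACTCCTAT matches the template at positions 16–31; the product starts at position 7.
The forward primer is identical to the top strand over positions 7–13: CGGACGT.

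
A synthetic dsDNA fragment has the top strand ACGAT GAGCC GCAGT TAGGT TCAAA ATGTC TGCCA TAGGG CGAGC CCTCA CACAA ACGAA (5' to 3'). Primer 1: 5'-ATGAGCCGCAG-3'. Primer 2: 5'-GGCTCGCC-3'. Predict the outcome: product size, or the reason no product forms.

Primer 1 (ATGAGCCGCAG) matches the top strand at positions 4–14; it acts as a forward primer.
Primer 2's reverse complement is GGCGAGCC, matching the top strand at positions 39–46; it acts as a reverse primer.
The 3' ends face each other across positions 4–46, giving a 43 bp product.

Yes — a 43 bp product.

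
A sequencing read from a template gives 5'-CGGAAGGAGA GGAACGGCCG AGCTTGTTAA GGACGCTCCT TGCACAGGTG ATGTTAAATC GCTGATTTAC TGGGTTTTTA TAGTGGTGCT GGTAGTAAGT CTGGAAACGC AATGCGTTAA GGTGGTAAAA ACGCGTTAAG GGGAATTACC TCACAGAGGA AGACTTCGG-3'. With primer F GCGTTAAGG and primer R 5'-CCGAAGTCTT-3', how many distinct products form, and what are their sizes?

The forward primer GCGTTAAGG matches the top strand at positions 114–122, 133–141.
The reverse primer's reverse complement is AAGACTTCGG, matching at positions 160–169.
Each forward site pairs with the reverse site to give a product ending at position 169: sizes 56, 37 bp.

Two products: 56 bp, 37 bp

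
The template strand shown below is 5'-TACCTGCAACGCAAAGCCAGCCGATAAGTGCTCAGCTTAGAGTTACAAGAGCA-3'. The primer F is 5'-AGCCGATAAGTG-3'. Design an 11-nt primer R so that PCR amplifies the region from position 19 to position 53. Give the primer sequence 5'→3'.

The product's 3' end on the top strand is position 53.
The reverse primer anneals to the top strand over positions 43–53, i.e. to TTACAAGAGCA.
Its sequence written 5'→3' is the reverse complement: TGCTCTTGTAA.

5'-TGCTCTTGTAA-3'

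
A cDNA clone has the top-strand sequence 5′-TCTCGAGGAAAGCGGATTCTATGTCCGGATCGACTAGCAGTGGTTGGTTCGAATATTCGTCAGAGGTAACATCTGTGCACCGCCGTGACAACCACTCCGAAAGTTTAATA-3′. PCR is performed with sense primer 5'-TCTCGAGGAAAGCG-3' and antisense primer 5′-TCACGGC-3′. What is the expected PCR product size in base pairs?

88 bp

Forward primer TCTCGAGGAAAGCG is found on the top strand at positions 1–14.
Taking the reverse complement of TCACGGC gives GCCGTGA, found at positions 82–88 on the template; the primer anneals here to the top strand with its 3' end pointing upstream.
Amplicon spans positions 1–88: 88 bp.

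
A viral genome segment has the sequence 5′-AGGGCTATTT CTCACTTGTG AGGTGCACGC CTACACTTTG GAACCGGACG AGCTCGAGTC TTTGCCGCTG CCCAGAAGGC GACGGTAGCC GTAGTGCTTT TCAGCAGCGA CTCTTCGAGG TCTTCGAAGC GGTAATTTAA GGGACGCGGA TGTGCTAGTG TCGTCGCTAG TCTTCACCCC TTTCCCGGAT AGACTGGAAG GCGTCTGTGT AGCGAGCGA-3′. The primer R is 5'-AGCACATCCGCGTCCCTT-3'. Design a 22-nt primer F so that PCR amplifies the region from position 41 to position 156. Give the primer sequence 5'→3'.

5'-GAACCGGACGAGCTCGAGTCTT-3'

The reverse primer's reverse complement AAGGGACGCGGATGTGCT matches the template at positions 139–156; the product starts at position 41.
The forward primer is identical to the top strand over positions 41–62: GAACCGGACGAGCTCGAGTCTT.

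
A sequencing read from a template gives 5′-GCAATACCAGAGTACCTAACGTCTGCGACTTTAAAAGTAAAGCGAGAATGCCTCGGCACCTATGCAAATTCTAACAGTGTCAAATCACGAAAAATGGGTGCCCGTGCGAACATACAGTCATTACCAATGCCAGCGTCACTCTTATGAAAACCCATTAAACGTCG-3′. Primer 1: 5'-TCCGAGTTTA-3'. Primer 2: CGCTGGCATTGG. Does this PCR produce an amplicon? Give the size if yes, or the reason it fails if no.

Primer 1 (TCCGAGTTTA) does not match the top strand, and its reverse complement TAAACTCGGA does not match either.
With no annealing site for primer 1, no amplification occurs.

No product — primer 1 has no binding site in the template.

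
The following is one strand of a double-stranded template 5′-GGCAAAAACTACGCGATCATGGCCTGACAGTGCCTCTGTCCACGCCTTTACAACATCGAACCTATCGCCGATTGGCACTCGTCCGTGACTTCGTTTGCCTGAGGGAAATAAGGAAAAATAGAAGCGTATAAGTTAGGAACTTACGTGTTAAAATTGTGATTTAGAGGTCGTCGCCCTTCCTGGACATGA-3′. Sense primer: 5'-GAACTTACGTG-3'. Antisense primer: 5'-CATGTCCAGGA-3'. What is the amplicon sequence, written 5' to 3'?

5'-GAACTTACGTGTTAAAATTGTGATTTAGAGGTCGTCGCCCTTCCTGGACATG-3'

Scanning the template, GAACTTACGTG occurs at positions 137–147; this primer anneals to the bottom strand there with its 3' end pointing downstream.
Taking the reverse complement of CATGTCCAGGA gives TCCTGGACATG, found at positions 178–188 on the template; the primer anneals here to the top strand with its 3' end pointing upstream.
The product is the template from position 137 through 188 (52 bp).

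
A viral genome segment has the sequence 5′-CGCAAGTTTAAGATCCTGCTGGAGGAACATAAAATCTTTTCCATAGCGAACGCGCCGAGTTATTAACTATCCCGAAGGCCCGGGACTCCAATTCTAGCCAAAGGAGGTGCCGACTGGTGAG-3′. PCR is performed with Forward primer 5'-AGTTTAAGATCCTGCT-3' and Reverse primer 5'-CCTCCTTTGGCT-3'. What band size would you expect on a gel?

Scanning the template, AGTTTAAGATCCTGCT occurs at positions 5–20; this primer anneals to the bottom strand there with its 3' end pointing downstream.
Taking the reverse complement of CCTCCTTTGGCT gives AGCCAAAGGAGG, found at positions 96–107 on the template; the primer anneals here to the top strand with its 3' end pointing upstream.
Amplicon spans positions 5–107: 103 bp.

103 bp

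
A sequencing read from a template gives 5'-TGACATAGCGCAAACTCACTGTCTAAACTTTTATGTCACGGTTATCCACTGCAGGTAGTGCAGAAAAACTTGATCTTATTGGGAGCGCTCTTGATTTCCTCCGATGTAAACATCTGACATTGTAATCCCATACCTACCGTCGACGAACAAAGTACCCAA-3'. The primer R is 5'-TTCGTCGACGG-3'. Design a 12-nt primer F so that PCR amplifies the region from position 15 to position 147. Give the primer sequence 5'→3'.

The reverse primer's reverse complement CCGTCGACGAA matches the template at positions 137–147; the product starts at position 15.
The forward primer is identical to the top strand over positions 15–26: CTCACTGTCTAA.

5'-CTCACTGTCTAA-3'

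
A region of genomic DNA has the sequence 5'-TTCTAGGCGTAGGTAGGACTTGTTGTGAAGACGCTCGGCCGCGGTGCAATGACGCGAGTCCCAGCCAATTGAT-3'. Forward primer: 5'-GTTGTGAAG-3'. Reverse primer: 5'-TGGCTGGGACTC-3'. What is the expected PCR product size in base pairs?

The forward primer matches the template at positions 22–30.
The reverse primer's reverse complement is GAGTCCCAGCCA, which matches the template at positions 56–67.
Amplicon spans positions 22–67: 46 bp.

46 bp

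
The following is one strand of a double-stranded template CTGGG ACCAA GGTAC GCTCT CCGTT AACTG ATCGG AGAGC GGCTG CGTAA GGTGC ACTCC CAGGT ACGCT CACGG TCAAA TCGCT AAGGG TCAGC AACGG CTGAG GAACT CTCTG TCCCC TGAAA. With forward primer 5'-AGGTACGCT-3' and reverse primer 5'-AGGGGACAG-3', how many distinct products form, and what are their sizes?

The forward primer AGGTACGCT matches the top strand at positions 10–18, 62–70.
The reverse primer's reverse complement is CTGTCCCCT, matching at positions 113–121.
Each forward site pairs with the reverse site to give a product ending at position 121: sizes 112, 60 bp.

Two products: 112 bp, 60 bp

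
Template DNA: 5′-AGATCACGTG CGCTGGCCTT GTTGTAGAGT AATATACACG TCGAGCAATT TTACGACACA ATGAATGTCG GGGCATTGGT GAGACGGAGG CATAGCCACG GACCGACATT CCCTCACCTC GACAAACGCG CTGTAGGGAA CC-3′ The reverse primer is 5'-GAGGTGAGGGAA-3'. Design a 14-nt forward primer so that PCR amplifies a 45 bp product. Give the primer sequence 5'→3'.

The reverse primer's reverse complement TTCCCTCACCTC matches the template at positions 109–120, so the product ends at position 120.
A 45 bp product then starts at position 120 − 45 + 1 = 76.
The forward primer is identical to the top strand there: TTGGTGAGACGGAG.

5'-TTGGTGAGACGGAG-3'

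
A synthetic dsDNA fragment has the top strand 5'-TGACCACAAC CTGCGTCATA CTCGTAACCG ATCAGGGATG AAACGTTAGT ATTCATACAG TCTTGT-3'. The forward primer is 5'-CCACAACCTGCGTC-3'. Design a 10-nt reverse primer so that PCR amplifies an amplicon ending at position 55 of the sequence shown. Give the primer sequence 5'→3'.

The forward primer binds at positions 4–17; the product's 3' end on the top strand is position 55.
The reverse primer anneals to the top strand over positions 46–55, i.e. to TTAGTATTCA.
Its sequence written 5'→3' is the reverse complement: TGAATACTAA.

5'-TGAATACTAA-3'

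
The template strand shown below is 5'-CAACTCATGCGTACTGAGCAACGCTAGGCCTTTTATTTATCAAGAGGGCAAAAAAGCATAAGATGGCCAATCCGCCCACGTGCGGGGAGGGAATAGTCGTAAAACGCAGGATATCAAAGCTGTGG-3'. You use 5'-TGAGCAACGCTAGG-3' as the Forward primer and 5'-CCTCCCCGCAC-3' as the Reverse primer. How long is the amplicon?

Forward primer TGAGCAACGCTAGG is found on the top strand at positions 15–28.
The reverse primer's reverse complement is GTGCGGGGAGG, which matches the template at positions 80–90.
The product runs from position 15 to position 90, so its length is 90 − 15 + 1 = 76 bp.

76 bp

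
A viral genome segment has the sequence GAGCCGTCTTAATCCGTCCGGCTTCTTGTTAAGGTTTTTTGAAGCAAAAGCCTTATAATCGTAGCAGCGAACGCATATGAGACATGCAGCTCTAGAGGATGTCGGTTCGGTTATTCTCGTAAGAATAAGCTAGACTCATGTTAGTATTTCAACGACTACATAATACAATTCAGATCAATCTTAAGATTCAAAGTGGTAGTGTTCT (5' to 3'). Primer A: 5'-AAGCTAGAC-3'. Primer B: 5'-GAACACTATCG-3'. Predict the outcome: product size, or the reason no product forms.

Primer B (GAACACTATCG) does not match the top strand, and its reverse complement CGATAGTGTTC does not match either.
With no annealing site for primer B, no amplification occurs.

No product — primer B has no binding site in the template.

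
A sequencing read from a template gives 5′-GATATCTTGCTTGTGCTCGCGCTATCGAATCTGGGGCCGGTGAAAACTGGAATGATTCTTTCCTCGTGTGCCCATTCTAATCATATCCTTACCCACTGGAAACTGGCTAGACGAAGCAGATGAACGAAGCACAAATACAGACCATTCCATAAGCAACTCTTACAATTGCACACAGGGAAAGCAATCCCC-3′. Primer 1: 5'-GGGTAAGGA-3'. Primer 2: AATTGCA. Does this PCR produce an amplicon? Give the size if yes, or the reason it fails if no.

Primer 1 (GGGTAAGGA) has reverse complement TCCTTACCC, which matches the top strand at positions 86–94; primer 1 anneals to the top strand there with its 3' end pointing upstream toward position 86.
Primer 2 (AATTGCA) matches the top strand directly at positions 164–170; it anneals to the bottom strand with its 3' end pointing downstream toward position 170.
The 3' ends diverge (primer 1 extends toward position 1, primer 2 toward position 189), so the primers never converge on a shared product.

No product — the primers' 3' ends point away from each other.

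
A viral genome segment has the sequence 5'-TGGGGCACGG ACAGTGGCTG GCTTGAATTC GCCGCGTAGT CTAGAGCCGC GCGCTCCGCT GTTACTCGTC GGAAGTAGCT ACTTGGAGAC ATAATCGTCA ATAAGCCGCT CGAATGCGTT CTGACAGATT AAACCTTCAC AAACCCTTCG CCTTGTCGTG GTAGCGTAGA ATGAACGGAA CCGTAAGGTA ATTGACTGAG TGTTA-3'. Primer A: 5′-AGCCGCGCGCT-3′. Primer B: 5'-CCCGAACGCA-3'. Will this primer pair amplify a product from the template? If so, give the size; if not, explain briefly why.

No product — primer B has no binding site in the template.

Primer B (CCCGAACGCA) does not match the top strand, and its reverse complement TGCGTTCGGG does not match either.
With no annealing site for primer B, no amplification occurs.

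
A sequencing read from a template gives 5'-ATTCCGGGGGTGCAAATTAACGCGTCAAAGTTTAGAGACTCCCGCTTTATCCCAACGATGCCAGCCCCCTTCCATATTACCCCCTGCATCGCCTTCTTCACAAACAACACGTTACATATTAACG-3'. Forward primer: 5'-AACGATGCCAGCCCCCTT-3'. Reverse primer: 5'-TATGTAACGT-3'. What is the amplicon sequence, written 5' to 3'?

5'-AACGATGCCAGCCCCCTTCCATATTACCCCCTGCATCGCCTTCTTCACAAACAACACGTTACATA-3'

Forward primer AACGATGCCAGCCCCCTT is found on the top strand at positions 54–71.
Reverse complement of the reverse primer: ACGTTACATA. This occurs on the top strand at positions 109–118.
The product is the template from position 54 through 118 (65 bp).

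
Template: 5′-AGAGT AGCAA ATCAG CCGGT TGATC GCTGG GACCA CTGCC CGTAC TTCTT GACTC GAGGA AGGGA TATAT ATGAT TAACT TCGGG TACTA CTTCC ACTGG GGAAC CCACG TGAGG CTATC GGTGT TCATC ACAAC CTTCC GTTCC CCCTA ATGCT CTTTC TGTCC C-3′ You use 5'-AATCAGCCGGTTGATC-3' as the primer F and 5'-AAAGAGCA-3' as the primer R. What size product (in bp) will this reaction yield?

150 bp

The forward primer matches the template at positions 10–25.
Reverse complement of the reverse primer: TGCTCTTT. This occurs on the top strand at positions 152–159.
Product length = (reverse-primer end) − (forward-primer start) + 1 = 159 − 10 + 1 = 150 bp.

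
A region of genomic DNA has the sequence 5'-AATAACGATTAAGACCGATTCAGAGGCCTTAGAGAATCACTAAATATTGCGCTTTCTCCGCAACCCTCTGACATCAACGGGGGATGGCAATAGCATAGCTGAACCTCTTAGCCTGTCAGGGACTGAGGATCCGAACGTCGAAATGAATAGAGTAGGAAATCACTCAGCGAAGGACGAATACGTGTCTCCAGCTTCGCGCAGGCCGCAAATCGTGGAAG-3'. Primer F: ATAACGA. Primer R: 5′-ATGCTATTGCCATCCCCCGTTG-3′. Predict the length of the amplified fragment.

Forward primer ATAACGA is found on the top strand at positions 2–8.
The reverse primer's reverse complement is CAACGGGGGATGGCAATAGCAT, which matches the template at positions 75–96.
Product length = (reverse-primer end) − (forward-primer start) + 1 = 96 − 2 + 1 = 95 bp.

95 bp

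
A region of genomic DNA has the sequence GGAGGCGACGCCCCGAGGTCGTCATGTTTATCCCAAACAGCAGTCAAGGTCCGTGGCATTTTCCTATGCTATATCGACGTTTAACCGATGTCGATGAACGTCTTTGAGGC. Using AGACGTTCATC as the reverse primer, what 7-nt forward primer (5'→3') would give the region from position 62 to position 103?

5'-TCCTATG-3'

The reverse primer's reverse complement GATGAACGTCT matches the template at positions 93–103; the product starts at position 62.
The forward primer is identical to the top strand over positions 62–68: TCCTATG.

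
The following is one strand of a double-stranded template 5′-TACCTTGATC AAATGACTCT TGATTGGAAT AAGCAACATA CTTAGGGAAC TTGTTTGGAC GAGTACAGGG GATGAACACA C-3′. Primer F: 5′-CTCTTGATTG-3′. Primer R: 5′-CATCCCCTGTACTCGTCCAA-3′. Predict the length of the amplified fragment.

58 bp

Forward primer CTCTTGATTG is found on the top strand at positions 17–26.
Taking the reverse complement of CATCCCCTGTACTCGTCCAA gives TTGGACGAGTACAGGGGATG, found at positions 55–74 on the template; the primer anneals here to the top strand with its 3' end pointing upstream.
Product length = (reverse-primer end) − (forward-primer start) + 1 = 74 − 17 + 1 = 58 bp.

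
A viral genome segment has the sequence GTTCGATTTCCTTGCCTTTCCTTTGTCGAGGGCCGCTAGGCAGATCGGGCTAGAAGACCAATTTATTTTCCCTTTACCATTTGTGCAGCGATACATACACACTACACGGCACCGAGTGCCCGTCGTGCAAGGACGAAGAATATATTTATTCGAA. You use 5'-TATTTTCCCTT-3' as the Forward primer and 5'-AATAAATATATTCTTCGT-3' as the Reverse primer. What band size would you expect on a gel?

Forward primer TATTTTCCCTT is found on the top strand at positions 64–74.
Taking the reverse complement of AATAAATATATTCTTCGT gives ACGAAGAATATATTTATT, found at positions 133–150 on the template; the primer anneals here to the top strand with its 3' end pointing upstream.
Amplicon spans positions 64–150: 87 bp.

87 bp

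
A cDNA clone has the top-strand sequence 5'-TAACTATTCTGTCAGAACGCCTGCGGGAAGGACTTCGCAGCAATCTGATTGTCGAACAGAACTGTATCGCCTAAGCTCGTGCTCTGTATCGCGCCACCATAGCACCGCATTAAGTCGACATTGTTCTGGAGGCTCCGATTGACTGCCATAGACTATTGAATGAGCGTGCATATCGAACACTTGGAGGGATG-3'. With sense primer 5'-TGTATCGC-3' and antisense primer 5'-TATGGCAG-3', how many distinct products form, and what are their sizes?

Two products: 88 bp, 66 bp

The forward primer TGTATCGC matches the top strand at positions 63–70, 85–92.
The reverse primer's reverse complement is CTGCCATA, matching at positions 143–150.
Each forward site pairs with the reverse site to give a product ending at position 150: sizes 88, 66 bp.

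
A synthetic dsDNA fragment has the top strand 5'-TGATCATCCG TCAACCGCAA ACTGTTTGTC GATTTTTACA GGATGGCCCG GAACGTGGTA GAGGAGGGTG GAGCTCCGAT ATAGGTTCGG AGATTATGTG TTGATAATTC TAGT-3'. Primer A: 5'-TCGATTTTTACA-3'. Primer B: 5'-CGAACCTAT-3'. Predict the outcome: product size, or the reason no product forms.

Yes — a 61 bp product.

Primer A (TCGATTTTTACA) matches the top strand at positions 29–40; it acts as a forward primer.
Primer B's reverse complement is ATAGGTTCG, matching the top strand at positions 81–89; it acts as a reverse primer.
The 3' ends face each other across positions 29–89, giving a 61 bp product.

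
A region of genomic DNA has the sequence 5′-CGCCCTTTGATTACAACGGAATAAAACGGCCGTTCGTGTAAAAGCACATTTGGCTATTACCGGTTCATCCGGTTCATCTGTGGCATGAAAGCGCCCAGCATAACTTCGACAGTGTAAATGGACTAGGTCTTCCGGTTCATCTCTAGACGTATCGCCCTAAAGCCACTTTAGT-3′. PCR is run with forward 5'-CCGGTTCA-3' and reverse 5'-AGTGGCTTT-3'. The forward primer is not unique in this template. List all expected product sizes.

108 bp, 99 bp, 36 bp

The forward primer CCGGTTCA matches the top strand at positions 60–67, 69–76, 132–139.
The reverse primer's reverse complement is AAAGCCACT, matching at positions 159–167.
Each forward site pairs with the reverse site to give a product ending at position 167: sizes 108, 99, 36 bp.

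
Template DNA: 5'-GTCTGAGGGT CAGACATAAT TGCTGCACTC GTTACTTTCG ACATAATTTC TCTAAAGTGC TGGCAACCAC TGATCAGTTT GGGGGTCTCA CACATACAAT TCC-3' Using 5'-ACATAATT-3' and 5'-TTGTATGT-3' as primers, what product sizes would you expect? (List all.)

The forward primer ACATAATT matches the top strand at positions 14–21, 41–48.
The reverse primer's reverse complement is ACATACAA, matching at positions 92–99.
Each forward site pairs with the reverse site to give a product ending at position 99: sizes 86, 59 bp.

86 bp, 59 bp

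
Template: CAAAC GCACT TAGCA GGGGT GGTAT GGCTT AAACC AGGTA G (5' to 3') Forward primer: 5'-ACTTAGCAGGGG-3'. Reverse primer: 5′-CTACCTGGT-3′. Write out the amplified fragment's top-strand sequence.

The forward primer matches the template at positions 8–19.
The reverse primer's reverse complement is ACCAGGTAG, which matches the template at positions 33–41.
The product is the template from position 8 through 41 (34 bp).

5'-ACTTAGCAGGGGTGGTATGGCTTAAACCAGGTAG-3'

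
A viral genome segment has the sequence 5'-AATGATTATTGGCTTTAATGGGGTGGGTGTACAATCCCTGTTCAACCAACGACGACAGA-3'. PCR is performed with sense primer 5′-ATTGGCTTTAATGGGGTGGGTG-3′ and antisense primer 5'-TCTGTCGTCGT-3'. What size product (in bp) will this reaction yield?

52 bp

Scanning the template, ATTGGCTTTAATGGGGTGGGTG occurs at positions 8–29; this primer anneals to the bottom strand there with its 3' end pointing downstream.
Taking the reverse complement of TCTGTCGTCGT gives ACGACGACAGA, found at positions 49–59 on the template; the primer anneals here to the top strand with its 3' end pointing upstream.
Product length = (reverse-primer end) − (forward-primer start) + 1 = 59 − 8 + 1 = 52 bp.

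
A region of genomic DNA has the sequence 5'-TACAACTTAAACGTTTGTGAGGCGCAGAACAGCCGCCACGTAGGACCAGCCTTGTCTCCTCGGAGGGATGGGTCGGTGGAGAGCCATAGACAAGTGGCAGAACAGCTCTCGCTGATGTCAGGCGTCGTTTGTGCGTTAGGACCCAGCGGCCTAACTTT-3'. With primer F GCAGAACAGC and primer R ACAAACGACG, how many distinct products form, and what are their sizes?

The forward primer GCAGAACAGC matches the top strand at positions 24–33, 97–106.
The reverse primer's reverse complement is CGTCGTTTGT, matching at positions 123–132.
Each forward site pairs with the reverse site to give a product ending at position 132: sizes 109, 36 bp.

Two products: 109 bp, 36 bp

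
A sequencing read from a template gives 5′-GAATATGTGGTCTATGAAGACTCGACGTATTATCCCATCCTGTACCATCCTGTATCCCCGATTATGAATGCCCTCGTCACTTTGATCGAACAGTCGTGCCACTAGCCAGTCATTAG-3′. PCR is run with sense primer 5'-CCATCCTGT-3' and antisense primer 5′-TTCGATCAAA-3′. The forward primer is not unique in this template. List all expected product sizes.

The forward primer CCATCCTGT matches the top strand at positions 35–43, 45–53.
The reverse primer's reverse complement is TTTGATCGAA, matching at positions 81–90.
Each forward site pairs with the reverse site to give a product ending at position 90: sizes 56, 46 bp.

56 bp, 46 bp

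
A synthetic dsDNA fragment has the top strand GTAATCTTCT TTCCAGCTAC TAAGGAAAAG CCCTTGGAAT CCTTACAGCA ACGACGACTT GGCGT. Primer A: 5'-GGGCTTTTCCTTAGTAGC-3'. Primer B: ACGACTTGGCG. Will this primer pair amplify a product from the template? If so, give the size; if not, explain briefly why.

No product — the primers' 3' ends point away from each other.

Primer A (GGGCTTTTCCTTAGTAGC) has reverse complement GCTACTAAGGAAAAGCCC, which matches the top strand at positions 16–33; primer A anneals to the top strand there with its 3' end pointing upstream toward position 16.
Primer B (ACGACTTGGCG) matches the top strand directly at positions 54–64; it anneals to the bottom strand with its 3' end pointing downstream toward position 64.
The 3' ends diverge (primer A extends toward position 1, primer B toward position 65), so the primers never converge on a shared product.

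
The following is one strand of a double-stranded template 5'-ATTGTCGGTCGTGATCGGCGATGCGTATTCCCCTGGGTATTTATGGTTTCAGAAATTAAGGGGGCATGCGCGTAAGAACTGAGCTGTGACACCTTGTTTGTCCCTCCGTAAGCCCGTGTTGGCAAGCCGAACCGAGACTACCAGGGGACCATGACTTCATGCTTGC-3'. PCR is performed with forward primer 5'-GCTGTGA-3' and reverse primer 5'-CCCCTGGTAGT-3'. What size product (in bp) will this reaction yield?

65 bp

The forward primer matches the template at positions 83–89.
Reverse complement of the reverse primer: ACTACCAGGGG. This occurs on the top strand at positions 137–147.
Amplicon spans positions 83–147: 65 bp.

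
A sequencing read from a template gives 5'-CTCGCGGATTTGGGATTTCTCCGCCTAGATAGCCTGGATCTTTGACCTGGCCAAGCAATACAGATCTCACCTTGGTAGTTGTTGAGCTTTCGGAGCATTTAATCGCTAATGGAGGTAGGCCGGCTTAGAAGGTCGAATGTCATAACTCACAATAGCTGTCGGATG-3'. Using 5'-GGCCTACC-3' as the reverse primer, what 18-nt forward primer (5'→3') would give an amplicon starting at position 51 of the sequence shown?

The reverse primer's reverse complement GGTAGGCC matches the template at positions 114–121; the product starts at position 51.
The forward primer is identical to the top strand over positions 51–68: CCAAGCAATACAGATCTC.

5'-CCAAGCAATACAGATCTC-3'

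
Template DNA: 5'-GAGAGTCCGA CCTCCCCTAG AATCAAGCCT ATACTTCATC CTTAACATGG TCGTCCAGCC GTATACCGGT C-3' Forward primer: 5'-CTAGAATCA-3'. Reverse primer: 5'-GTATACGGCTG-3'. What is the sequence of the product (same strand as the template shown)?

Scanning the template, CTAGAATCA occurs at positions 17–25; this primer anneals to the bottom strand there with its 3' end pointing downstream.
The reverse primer's reverse complement is CAGCCGTATAC, which matches the template at positions 56–66.
The product is the template from position 17 through 66 (50 bp).

5'-CTAGAATCAAGCCTATACTTCATCCTTAACATGGTCGTCCAGCCGTATAC-3'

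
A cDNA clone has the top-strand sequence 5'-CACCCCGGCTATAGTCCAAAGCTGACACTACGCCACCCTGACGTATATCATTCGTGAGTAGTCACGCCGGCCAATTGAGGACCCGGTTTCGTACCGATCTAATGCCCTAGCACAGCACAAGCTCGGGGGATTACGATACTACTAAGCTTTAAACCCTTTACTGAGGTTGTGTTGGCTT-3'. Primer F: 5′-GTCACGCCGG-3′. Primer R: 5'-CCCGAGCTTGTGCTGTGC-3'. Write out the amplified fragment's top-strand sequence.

The forward primer matches the template at positions 61–70.
Taking the reverse complement of CCCGAGCTTGTGCTGTGC gives GCACAGCACAAGCTCGGG, found at positions 110–127 on the template; the primer anneals here to the top strand with its 3' end pointing upstream.
The product is the template from position 61 through 127 (67 bp).

5'-GTCACGCCGGCCAATTGAGGACCCGGTTTCGTACCGATCTAATGCCCTAGCACAGCACAAGCTCGGG-3'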